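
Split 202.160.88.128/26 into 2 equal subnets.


New prefix = 26 + 1 = 27
Each subnet has 32 addresses
  202.160.88.128/27
  202.160.88.160/27
Subnets: 202.160.88.128/27, 202.160.88.160/27


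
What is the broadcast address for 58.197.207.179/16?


Network: 58.197.0.0/16
Host bits = 16
Set all host bits to 1:
Broadcast: 58.197.255.255


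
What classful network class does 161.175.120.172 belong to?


First octet: 161
Binary: 10100001
10xxxxxx -> Class B (128-191)
Class B, default mask 255.255.0.0 (/16)


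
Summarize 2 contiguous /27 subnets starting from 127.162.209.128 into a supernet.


Original prefix: /27
Number of subnets: 2 = 2^1
New prefix = 27 - 1 = 26
Supernet: 127.162.209.128/26


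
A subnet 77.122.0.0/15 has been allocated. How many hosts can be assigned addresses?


Host bits = 32 - 15 = 17
Total addresses = 2^17 = 131072
Usable = total - 2 (network and broadcast)
Usable hosts: 131070


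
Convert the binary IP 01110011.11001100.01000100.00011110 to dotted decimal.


01110011 = 115
11001100 = 204
01000100 = 68
00011110 = 30
IP: 115.204.68.30


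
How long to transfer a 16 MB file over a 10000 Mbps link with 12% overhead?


Effective throughput = 10000 * (1 - 12/100) = 8800 Mbps
File size in Mb = 16 * 8 = 128 Mb
Time = 128 / 8800
Time = 0.0145 seconds


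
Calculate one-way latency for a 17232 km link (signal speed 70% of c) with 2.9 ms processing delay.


Speed = 0.7 * 3e5 km/s = 210000 km/s
Propagation delay = 17232 / 210000 = 0.0821 s = 82.0571 ms
Processing delay = 2.9 ms
Total one-way latency = 84.9571 ms


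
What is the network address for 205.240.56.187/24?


IP:   11001101.11110000.00111000.10111011
Mask: 11111111.11111111.11111111.00000000
AND operation:
Net:  11001101.11110000.00111000.00000000
Network: 205.240.56.0/24


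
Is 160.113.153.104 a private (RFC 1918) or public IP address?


RFC 1918 private ranges:
  10.0.0.0/8 (10.0.0.0 - 10.255.255.255)
  172.16.0.0/12 (172.16.0.0 - 172.31.255.255)
  192.168.0.0/16 (192.168.0.0 - 192.168.255.255)
Public (not in any RFC 1918 range)


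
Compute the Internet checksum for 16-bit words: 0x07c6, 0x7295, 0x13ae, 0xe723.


Sum all words (with carry folding):
+ 0x07c6 = 0x07c6
+ 0x7295 = 0x7a5b
+ 0x13ae = 0x8e09
+ 0xe723 = 0x752d
One's complement: ~0x752d
Checksum = 0x8ad2


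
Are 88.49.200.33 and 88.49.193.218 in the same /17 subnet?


Mask: 255.255.128.0
88.49.200.33 AND mask = 88.49.128.0
88.49.193.218 AND mask = 88.49.128.0
Yes, same subnet (88.49.128.0)


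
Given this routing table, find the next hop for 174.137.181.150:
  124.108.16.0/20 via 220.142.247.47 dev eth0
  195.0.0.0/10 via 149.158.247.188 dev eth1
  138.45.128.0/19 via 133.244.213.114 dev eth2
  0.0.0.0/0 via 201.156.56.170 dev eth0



Longest prefix match for 174.137.181.150:
  /20 124.108.16.0: no
  /10 195.0.0.0: no
  /19 138.45.128.0: no
  /0 0.0.0.0: MATCH
Selected: next-hop 201.156.56.170 via eth0 (matched /0)


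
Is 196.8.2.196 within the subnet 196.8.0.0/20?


Subnet network: 196.8.0.0
Test IP AND mask: 196.8.0.0
Yes, 196.8.2.196 is in 196.8.0.0/20


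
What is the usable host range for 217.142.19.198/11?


Network: 217.128.0.0
Broadcast: 217.159.255.255
First usable = network + 1
Last usable = broadcast - 1
Range: 217.128.0.1 to 217.159.255.254


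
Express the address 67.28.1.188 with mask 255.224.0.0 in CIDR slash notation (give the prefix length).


Binary: 11111111.11100000.00000000.00000000
Count leading 1s
Prefix: /11


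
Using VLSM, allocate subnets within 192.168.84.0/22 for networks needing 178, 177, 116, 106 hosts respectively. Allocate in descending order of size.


178 hosts -> /24 (254 usable): 192.168.84.0/24
177 hosts -> /24 (254 usable): 192.168.85.0/24
116 hosts -> /25 (126 usable): 192.168.86.0/25
106 hosts -> /25 (126 usable): 192.168.86.128/25
Allocation: 192.168.84.0/24 (178 hosts, 254 usable); 192.168.85.0/24 (177 hosts, 254 usable); 192.168.86.0/25 (116 hosts, 126 usable); 192.168.86.128/25 (106 hosts, 126 usable)


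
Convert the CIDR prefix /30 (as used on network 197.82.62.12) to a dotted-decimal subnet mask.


/30 means 30 network bits, 2 host bits
Binary: 11111111111111111111111111111100
Mask: 255.255.255.252


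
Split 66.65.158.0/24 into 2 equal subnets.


New prefix = 24 + 1 = 25
Each subnet has 128 addresses
  66.65.158.0/25
  66.65.158.128/25
Subnets: 66.65.158.0/25, 66.65.158.128/25


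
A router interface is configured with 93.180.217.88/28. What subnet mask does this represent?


/28 means 28 network bits, 4 host bits
Binary: 11111111111111111111111111110000
Mask: 255.255.255.240


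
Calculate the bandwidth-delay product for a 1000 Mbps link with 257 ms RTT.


BDP = bandwidth * RTT
= 1000 Mbps * 257 ms
= 1000 * 1e6 * 257 / 1000 bits
= 257000000 bits
= 32125000 bytes
= 31372.0703 KB
BDP = 257000000 bits (32125000 bytes)


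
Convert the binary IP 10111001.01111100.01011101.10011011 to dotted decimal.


10111001 = 185
01111100 = 124
01011101 = 93
10011011 = 155
IP: 185.124.93.155


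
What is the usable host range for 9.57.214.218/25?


Network: 9.57.214.128
Broadcast: 9.57.214.255
First usable = network + 1
Last usable = broadcast - 1
Range: 9.57.214.129 to 9.57.214.254


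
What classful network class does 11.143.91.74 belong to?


First octet: 11
Binary: 00001011
0xxxxxxx -> Class A (1-126)
Class A, default mask 255.0.0.0 (/8)


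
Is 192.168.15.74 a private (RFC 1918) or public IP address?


RFC 1918 private ranges:
  10.0.0.0/8 (10.0.0.0 - 10.255.255.255)
  172.16.0.0/12 (172.16.0.0 - 172.31.255.255)
  192.168.0.0/16 (192.168.0.0 - 192.168.255.255)
Private (in 192.168.0.0/16)


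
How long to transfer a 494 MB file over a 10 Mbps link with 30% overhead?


Effective throughput = 10 * (1 - 30/100) = 7 Mbps
File size in Mb = 494 * 8 = 3952 Mb
Time = 3952 / 7
Time = 564.5714 seconds


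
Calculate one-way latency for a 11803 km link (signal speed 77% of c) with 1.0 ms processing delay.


Speed = 0.77 * 3e5 km/s = 231000 km/s
Propagation delay = 11803 / 231000 = 0.0511 s = 51.0952 ms
Processing delay = 1.0 ms
Total one-way latency = 52.0952 ms


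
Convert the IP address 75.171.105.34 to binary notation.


75 = 01001011
171 = 10101011
105 = 01101001
34 = 00100010
Binary: 01001011.10101011.01101001.00100010


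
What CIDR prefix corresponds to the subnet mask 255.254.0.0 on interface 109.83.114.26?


Binary: 11111111.11111110.00000000.00000000
Count leading 1s
Prefix: /15


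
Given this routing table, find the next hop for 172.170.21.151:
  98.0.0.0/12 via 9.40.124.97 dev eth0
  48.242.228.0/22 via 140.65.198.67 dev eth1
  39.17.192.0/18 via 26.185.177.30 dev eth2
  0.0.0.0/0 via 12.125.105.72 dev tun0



Longest prefix match for 172.170.21.151:
  /12 98.0.0.0: no
  /22 48.242.228.0: no
  /18 39.17.192.0: no
  /0 0.0.0.0: MATCH
Selected: next-hop 12.125.105.72 via tun0 (matched /0)


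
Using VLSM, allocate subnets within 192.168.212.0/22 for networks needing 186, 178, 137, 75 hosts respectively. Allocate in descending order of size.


186 hosts -> /24 (254 usable): 192.168.212.0/24
178 hosts -> /24 (254 usable): 192.168.213.0/24
137 hosts -> /24 (254 usable): 192.168.214.0/24
75 hosts -> /25 (126 usable): 192.168.215.0/25
Allocation: 192.168.212.0/24 (186 hosts, 254 usable); 192.168.213.0/24 (178 hosts, 254 usable); 192.168.214.0/24 (137 hosts, 254 usable); 192.168.215.0/25 (75 hosts, 126 usable)


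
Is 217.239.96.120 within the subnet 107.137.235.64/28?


Subnet network: 107.137.235.64
Test IP AND mask: 217.239.96.112
No, 217.239.96.120 is not in 107.137.235.64/28


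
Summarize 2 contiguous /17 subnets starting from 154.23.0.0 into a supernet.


Original prefix: /17
Number of subnets: 2 = 2^1
New prefix = 17 - 1 = 16
Supernet: 154.23.0.0/16


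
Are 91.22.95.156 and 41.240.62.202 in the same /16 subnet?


Mask: 255.255.0.0
91.22.95.156 AND mask = 91.22.0.0
41.240.62.202 AND mask = 41.240.0.0
No, different subnets (91.22.0.0 vs 41.240.0.0)


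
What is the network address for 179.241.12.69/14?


IP:   10110011.11110001.00001100.01000101
Mask: 11111111.11111100.00000000.00000000
AND operation:
Net:  10110011.11110000.00000000.00000000
Network: 179.240.0.0/14


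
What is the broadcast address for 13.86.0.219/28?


Network: 13.86.0.208/28
Host bits = 4
Set all host bits to 1:
Broadcast: 13.86.0.223


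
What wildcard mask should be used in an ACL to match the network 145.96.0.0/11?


Subnet mask: 255.224.0.0
Wildcard = 255.255.255.255 - subnet mask
255 - 255 = 0
255 - 224 = 31
255 - 0 = 255
255 - 0 = 255
Wildcard: 0.31.255.255


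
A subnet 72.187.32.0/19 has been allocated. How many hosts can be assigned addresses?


Host bits = 32 - 19 = 13
Total addresses = 2^13 = 8192
Usable = total - 2 (network and broadcast)
Usable hosts: 8190


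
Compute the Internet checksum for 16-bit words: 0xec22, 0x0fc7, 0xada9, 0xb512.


Sum all words (with carry folding):
+ 0xec22 = 0xec22
+ 0x0fc7 = 0xfbe9
+ 0xada9 = 0xa993
+ 0xb512 = 0x5ea6
One's complement: ~0x5ea6
Checksum = 0xa159


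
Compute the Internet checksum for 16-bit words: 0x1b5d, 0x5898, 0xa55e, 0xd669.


Sum all words (with carry folding):
+ 0x1b5d = 0x1b5d
+ 0x5898 = 0x73f5
+ 0xa55e = 0x1954
+ 0xd669 = 0xefbd
One's complement: ~0xefbd
Checksum = 0x1042


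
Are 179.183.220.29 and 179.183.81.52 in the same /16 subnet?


Mask: 255.255.0.0
179.183.220.29 AND mask = 179.183.0.0
179.183.81.52 AND mask = 179.183.0.0
Yes, same subnet (179.183.0.0)


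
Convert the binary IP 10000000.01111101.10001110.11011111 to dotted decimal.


10000000 = 128
01111101 = 125
10001110 = 142
11011111 = 223
IP: 128.125.142.223


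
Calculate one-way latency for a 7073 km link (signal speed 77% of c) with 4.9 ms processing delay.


Speed = 0.77 * 3e5 km/s = 231000 km/s
Propagation delay = 7073 / 231000 = 0.0306 s = 30.619 ms
Processing delay = 4.9 ms
Total one-way latency = 35.519 ms


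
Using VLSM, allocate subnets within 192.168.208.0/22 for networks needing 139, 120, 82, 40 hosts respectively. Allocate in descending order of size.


139 hosts -> /24 (254 usable): 192.168.208.0/24
120 hosts -> /25 (126 usable): 192.168.209.0/25
82 hosts -> /25 (126 usable): 192.168.209.128/25
40 hosts -> /26 (62 usable): 192.168.210.0/26
Allocation: 192.168.208.0/24 (139 hosts, 254 usable); 192.168.209.0/25 (120 hosts, 126 usable); 192.168.209.128/25 (82 hosts, 126 usable); 192.168.210.0/26 (40 hosts, 62 usable)


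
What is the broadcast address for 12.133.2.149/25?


Network: 12.133.2.128/25
Host bits = 7
Set all host bits to 1:
Broadcast: 12.133.2.255


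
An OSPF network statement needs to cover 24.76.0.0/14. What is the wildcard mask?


Subnet mask: 255.252.0.0
Wildcard = 255.255.255.255 - subnet mask
255 - 255 = 0
255 - 252 = 3
255 - 0 = 255
255 - 0 = 255
Wildcard: 0.3.255.255


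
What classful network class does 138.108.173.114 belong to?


First octet: 138
Binary: 10001010
10xxxxxx -> Class B (128-191)
Class B, default mask 255.255.0.0 (/16)


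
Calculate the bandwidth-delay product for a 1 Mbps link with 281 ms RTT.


BDP = bandwidth * RTT
= 1 Mbps * 281 ms
= 1 * 1e6 * 281 / 1000 bits
= 281000 bits
= 35125 bytes
= 34.3018 KB
BDP = 281000 bits (35125 bytes)


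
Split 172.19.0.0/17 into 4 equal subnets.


New prefix = 17 + 2 = 19
Each subnet has 8192 addresses
  172.19.0.0/19
  172.19.32.0/19
  172.19.64.0/19
  172.19.96.0/19
Subnets: 172.19.0.0/19, 172.19.32.0/19, 172.19.64.0/19, 172.19.96.0/19


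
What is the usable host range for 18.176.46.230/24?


Network: 18.176.46.0
Broadcast: 18.176.46.255
First usable = network + 1
Last usable = broadcast - 1
Range: 18.176.46.1 to 18.176.46.254


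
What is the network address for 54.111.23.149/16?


IP:   00110110.01101111.00010111.10010101
Mask: 11111111.11111111.00000000.00000000
AND operation:
Net:  00110110.01101111.00000000.00000000
Network: 54.111.0.0/16


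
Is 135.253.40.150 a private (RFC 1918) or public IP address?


RFC 1918 private ranges:
  10.0.0.0/8 (10.0.0.0 - 10.255.255.255)
  172.16.0.0/12 (172.16.0.0 - 172.31.255.255)
  192.168.0.0/16 (192.168.0.0 - 192.168.255.255)
Public (not in any RFC 1918 range)


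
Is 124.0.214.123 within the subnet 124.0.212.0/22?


Subnet network: 124.0.212.0
Test IP AND mask: 124.0.212.0
Yes, 124.0.214.123 is in 124.0.212.0/22


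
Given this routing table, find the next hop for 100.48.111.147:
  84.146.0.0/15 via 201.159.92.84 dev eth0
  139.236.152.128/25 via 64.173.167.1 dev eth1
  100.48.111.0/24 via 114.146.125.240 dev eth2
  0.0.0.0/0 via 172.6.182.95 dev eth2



Longest prefix match for 100.48.111.147:
  /15 84.146.0.0: no
  /25 139.236.152.128: no
  /24 100.48.111.0: MATCH
  /0 0.0.0.0: MATCH
Selected: next-hop 114.146.125.240 via eth2 (matched /24)


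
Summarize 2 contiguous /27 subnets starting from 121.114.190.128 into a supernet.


Original prefix: /27
Number of subnets: 2 = 2^1
New prefix = 27 - 1 = 26
Supernet: 121.114.190.128/26


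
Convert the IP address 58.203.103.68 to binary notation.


58 = 00111010
203 = 11001011
103 = 01100111
68 = 01000100
Binary: 00111010.11001011.01100111.01000100


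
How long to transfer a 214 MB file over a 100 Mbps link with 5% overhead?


Effective throughput = 100 * (1 - 5/100) = 95 Mbps
File size in Mb = 214 * 8 = 1712 Mb
Time = 1712 / 95
Time = 18.0211 seconds


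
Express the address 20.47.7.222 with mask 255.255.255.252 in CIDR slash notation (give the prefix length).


Binary: 11111111.11111111.11111111.11111100
Count leading 1s
Prefix: /30


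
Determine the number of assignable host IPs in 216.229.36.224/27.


Host bits = 32 - 27 = 5
Total addresses = 2^5 = 32
Usable = total - 2 (network and broadcast)
Usable hosts: 30


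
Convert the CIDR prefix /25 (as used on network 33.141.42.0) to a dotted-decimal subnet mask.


/25 means 25 network bits, 7 host bits
Binary: 11111111111111111111111110000000
Mask: 255.255.255.128


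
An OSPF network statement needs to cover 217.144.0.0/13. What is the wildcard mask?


Subnet mask: 255.248.0.0
Wildcard = 255.255.255.255 - subnet mask
255 - 255 = 0
255 - 248 = 7
255 - 0 = 255
255 - 0 = 255
Wildcard: 0.7.255.255


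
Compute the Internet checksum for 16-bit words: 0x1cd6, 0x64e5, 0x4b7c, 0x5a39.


Sum all words (with carry folding):
+ 0x1cd6 = 0x1cd6
+ 0x64e5 = 0x81bb
+ 0x4b7c = 0xcd37
+ 0x5a39 = 0x2771
One's complement: ~0x2771
Checksum = 0xd88e


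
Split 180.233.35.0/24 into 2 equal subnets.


New prefix = 24 + 1 = 25
Each subnet has 128 addresses
  180.233.35.0/25
  180.233.35.128/25
Subnets: 180.233.35.0/25, 180.233.35.128/25


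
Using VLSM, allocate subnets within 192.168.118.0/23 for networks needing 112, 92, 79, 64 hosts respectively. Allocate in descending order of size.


112 hosts -> /25 (126 usable): 192.168.118.0/25
92 hosts -> /25 (126 usable): 192.168.118.128/25
79 hosts -> /25 (126 usable): 192.168.119.0/25
64 hosts -> /25 (126 usable): 192.168.119.128/25
Allocation: 192.168.118.0/25 (112 hosts, 126 usable); 192.168.118.128/25 (92 hosts, 126 usable); 192.168.119.0/25 (79 hosts, 126 usable); 192.168.119.128/25 (64 hosts, 126 usable)


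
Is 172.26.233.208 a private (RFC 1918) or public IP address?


RFC 1918 private ranges:
  10.0.0.0/8 (10.0.0.0 - 10.255.255.255)
  172.16.0.0/12 (172.16.0.0 - 172.31.255.255)
  192.168.0.0/16 (192.168.0.0 - 192.168.255.255)
Private (in 172.16.0.0/12)


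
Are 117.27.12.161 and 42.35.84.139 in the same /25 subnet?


Mask: 255.255.255.128
117.27.12.161 AND mask = 117.27.12.128
42.35.84.139 AND mask = 42.35.84.128
No, different subnets (117.27.12.128 vs 42.35.84.128)


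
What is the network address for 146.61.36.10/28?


IP:   10010010.00111101.00100100.00001010
Mask: 11111111.11111111.11111111.11110000
AND operation:
Net:  10010010.00111101.00100100.00000000
Network: 146.61.36.0/28


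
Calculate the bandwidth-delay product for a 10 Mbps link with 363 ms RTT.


BDP = bandwidth * RTT
= 10 Mbps * 363 ms
= 10 * 1e6 * 363 / 1000 bits
= 3630000 bits
= 453750 bytes
= 443.1152 KB
BDP = 3630000 bits (453750 bytes)


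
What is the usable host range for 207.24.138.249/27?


Network: 207.24.138.224
Broadcast: 207.24.138.255
First usable = network + 1
Last usable = broadcast - 1
Range: 207.24.138.225 to 207.24.138.254


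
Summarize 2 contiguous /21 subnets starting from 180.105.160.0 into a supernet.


Original prefix: /21
Number of subnets: 2 = 2^1
New prefix = 21 - 1 = 20
Supernet: 180.105.160.0/20


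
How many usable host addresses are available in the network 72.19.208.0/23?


Host bits = 32 - 23 = 9
Total addresses = 2^9 = 512
Usable = total - 2 (network and broadcast)
Usable hosts: 510


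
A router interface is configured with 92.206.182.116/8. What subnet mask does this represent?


/8 means 8 network bits, 24 host bits
Binary: 11111111000000000000000000000000
Mask: 255.0.0.0


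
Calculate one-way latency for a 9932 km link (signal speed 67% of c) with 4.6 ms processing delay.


Speed = 0.67 * 3e5 km/s = 201000 km/s
Propagation delay = 9932 / 201000 = 0.0494 s = 49.4129 ms
Processing delay = 4.6 ms
Total one-way latency = 54.0129 ms


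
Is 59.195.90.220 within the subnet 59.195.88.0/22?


Subnet network: 59.195.88.0
Test IP AND mask: 59.195.88.0
Yes, 59.195.90.220 is in 59.195.88.0/22


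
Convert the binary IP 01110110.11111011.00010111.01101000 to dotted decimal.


01110110 = 118
11111011 = 251
00010111 = 23
01101000 = 104
IP: 118.251.23.104


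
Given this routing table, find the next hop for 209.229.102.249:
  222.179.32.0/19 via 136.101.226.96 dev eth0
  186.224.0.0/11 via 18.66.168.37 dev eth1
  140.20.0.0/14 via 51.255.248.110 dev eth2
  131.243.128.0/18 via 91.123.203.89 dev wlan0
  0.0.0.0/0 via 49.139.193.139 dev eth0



Longest prefix match for 209.229.102.249:
  /19 222.179.32.0: no
  /11 186.224.0.0: no
  /14 140.20.0.0: no
  /18 131.243.128.0: no
  /0 0.0.0.0: MATCH
Selected: next-hop 49.139.193.139 via eth0 (matched /0)


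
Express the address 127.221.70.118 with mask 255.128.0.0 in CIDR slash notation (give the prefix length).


Binary: 11111111.10000000.00000000.00000000
Count leading 1s
Prefix: /9


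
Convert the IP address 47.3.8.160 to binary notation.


47 = 00101111
3 = 00000011
8 = 00001000
160 = 10100000
Binary: 00101111.00000011.00001000.10100000


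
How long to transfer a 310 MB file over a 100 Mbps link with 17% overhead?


Effective throughput = 100 * (1 - 17/100) = 83 Mbps
File size in Mb = 310 * 8 = 2480 Mb
Time = 2480 / 83
Time = 29.8795 seconds


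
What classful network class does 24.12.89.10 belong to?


First octet: 24
Binary: 00011000
0xxxxxxx -> Class A (1-126)
Class A, default mask 255.0.0.0 (/8)


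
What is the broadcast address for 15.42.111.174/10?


Network: 15.0.0.0/10
Host bits = 22
Set all host bits to 1:
Broadcast: 15.63.255.255


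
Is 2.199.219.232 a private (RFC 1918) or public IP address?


RFC 1918 private ranges:
  10.0.0.0/8 (10.0.0.0 - 10.255.255.255)
  172.16.0.0/12 (172.16.0.0 - 172.31.255.255)
  192.168.0.0/16 (192.168.0.0 - 192.168.255.255)
Public (not in any RFC 1918 range)


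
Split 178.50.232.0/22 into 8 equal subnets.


New prefix = 22 + 3 = 25
Each subnet has 128 addresses
  178.50.232.0/25
  178.50.232.128/25
  178.50.233.0/25
  178.50.233.128/25
  178.50.234.0/25
  178.50.234.128/25
  178.50.235.0/25
  178.50.235.128/25
Subnets: 178.50.232.0/25, 178.50.232.128/25, 178.50.233.0/25, 178.50.233.128/25, 178.50.234.0/25, 178.50.234.128/25, 178.50.235.0/25, 178.50.235.128/25


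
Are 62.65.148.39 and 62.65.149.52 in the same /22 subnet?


Mask: 255.255.252.0
62.65.148.39 AND mask = 62.65.148.0
62.65.149.52 AND mask = 62.65.148.0
Yes, same subnet (62.65.148.0)


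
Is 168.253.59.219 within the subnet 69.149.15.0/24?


Subnet network: 69.149.15.0
Test IP AND mask: 168.253.59.0
No, 168.253.59.219 is not in 69.149.15.0/24


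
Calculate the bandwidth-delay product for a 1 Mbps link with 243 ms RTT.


BDP = bandwidth * RTT
= 1 Mbps * 243 ms
= 1 * 1e6 * 243 / 1000 bits
= 243000 bits
= 30375 bytes
= 29.6631 KB
BDP = 243000 bits (30375 bytes)


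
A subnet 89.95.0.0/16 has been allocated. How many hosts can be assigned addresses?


Host bits = 32 - 16 = 16
Total addresses = 2^16 = 65536
Usable = total - 2 (network and broadcast)
Usable hosts: 65534


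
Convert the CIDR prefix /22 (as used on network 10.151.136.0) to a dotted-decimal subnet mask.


/22 means 22 network bits, 10 host bits
Binary: 11111111111111111111110000000000
Mask: 255.255.252.0


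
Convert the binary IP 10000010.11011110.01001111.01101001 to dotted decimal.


10000010 = 130
11011110 = 222
01001111 = 79
01101001 = 105
IP: 130.222.79.105


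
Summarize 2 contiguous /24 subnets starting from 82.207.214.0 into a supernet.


Original prefix: /24
Number of subnets: 2 = 2^1
New prefix = 24 - 1 = 23
Supernet: 82.207.214.0/23


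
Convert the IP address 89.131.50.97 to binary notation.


89 = 01011001
131 = 10000011
50 = 00110010
97 = 01100001
Binary: 01011001.10000011.00110010.01100001


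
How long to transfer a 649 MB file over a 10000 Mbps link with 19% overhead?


Effective throughput = 10000 * (1 - 19/100) = 8100.0 Mbps
File size in Mb = 649 * 8 = 5192 Mb
Time = 5192 / 8100.0
Time = 0.641 seconds


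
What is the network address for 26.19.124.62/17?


IP:   00011010.00010011.01111100.00111110
Mask: 11111111.11111111.10000000.00000000
AND operation:
Net:  00011010.00010011.00000000.00000000
Network: 26.19.0.0/17


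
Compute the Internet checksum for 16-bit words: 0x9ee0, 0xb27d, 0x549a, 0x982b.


Sum all words (with carry folding):
+ 0x9ee0 = 0x9ee0
+ 0xb27d = 0x515e
+ 0x549a = 0xa5f8
+ 0x982b = 0x3e24
One's complement: ~0x3e24
Checksum = 0xc1db


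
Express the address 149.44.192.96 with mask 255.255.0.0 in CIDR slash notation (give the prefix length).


Binary: 11111111.11111111.00000000.00000000
Count leading 1s
Prefix: /16


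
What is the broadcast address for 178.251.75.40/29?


Network: 178.251.75.40/29
Host bits = 3
Set all host bits to 1:
Broadcast: 178.251.75.47


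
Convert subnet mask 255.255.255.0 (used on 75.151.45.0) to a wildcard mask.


Subnet mask: 255.255.255.0
Wildcard = 255.255.255.255 - subnet mask
255 - 255 = 0
255 - 255 = 0
255 - 255 = 0
255 - 0 = 255
Wildcard: 0.0.0.255


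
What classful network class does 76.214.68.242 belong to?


First octet: 76
Binary: 01001100
0xxxxxxx -> Class A (1-126)
Class A, default mask 255.0.0.0 (/8)


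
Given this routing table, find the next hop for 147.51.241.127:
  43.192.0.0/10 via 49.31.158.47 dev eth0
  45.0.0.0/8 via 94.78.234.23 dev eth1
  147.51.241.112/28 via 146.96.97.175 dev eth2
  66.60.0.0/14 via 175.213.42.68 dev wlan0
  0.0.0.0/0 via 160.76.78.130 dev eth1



Longest prefix match for 147.51.241.127:
  /10 43.192.0.0: no
  /8 45.0.0.0: no
  /28 147.51.241.112: MATCH
  /14 66.60.0.0: no
  /0 0.0.0.0: MATCH
Selected: next-hop 146.96.97.175 via eth2 (matched /28)


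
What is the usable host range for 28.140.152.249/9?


Network: 28.128.0.0
Broadcast: 28.255.255.255
First usable = network + 1
Last usable = broadcast - 1
Range: 28.128.0.1 to 28.255.255.254


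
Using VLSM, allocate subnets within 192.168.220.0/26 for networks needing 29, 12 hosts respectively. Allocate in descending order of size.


29 hosts -> /27 (30 usable): 192.168.220.0/27
12 hosts -> /28 (14 usable): 192.168.220.32/28
Allocation: 192.168.220.0/27 (29 hosts, 30 usable); 192.168.220.32/28 (12 hosts, 14 usable)


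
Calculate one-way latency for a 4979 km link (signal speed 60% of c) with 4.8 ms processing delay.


Speed = 0.6 * 3e5 km/s = 180000 km/s
Propagation delay = 4979 / 180000 = 0.0277 s = 27.6611 ms
Processing delay = 4.8 ms
Total one-way latency = 32.4611 ms


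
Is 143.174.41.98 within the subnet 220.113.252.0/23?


Subnet network: 220.113.252.0
Test IP AND mask: 143.174.40.0
No, 143.174.41.98 is not in 220.113.252.0/23


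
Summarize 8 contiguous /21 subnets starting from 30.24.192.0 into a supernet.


Original prefix: /21
Number of subnets: 8 = 2^3
New prefix = 21 - 3 = 18
Supernet: 30.24.192.0/18


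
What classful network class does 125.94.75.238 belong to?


First octet: 125
Binary: 01111101
0xxxxxxx -> Class A (1-126)
Class A, default mask 255.0.0.0 (/8)


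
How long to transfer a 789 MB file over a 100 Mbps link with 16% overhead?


Effective throughput = 100 * (1 - 16/100) = 84 Mbps
File size in Mb = 789 * 8 = 6312 Mb
Time = 6312 / 84
Time = 75.1429 seconds


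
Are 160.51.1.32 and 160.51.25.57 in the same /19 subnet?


Mask: 255.255.224.0
160.51.1.32 AND mask = 160.51.0.0
160.51.25.57 AND mask = 160.51.0.0
Yes, same subnet (160.51.0.0)


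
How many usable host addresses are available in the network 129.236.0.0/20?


Host bits = 32 - 20 = 12
Total addresses = 2^12 = 4096
Usable = total - 2 (network and broadcast)
Usable hosts: 4094


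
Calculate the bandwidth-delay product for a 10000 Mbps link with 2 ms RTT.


BDP = bandwidth * RTT
= 10000 Mbps * 2 ms
= 10000 * 1e6 * 2 / 1000 bits
= 20000000 bits
= 2500000 bytes
= 2441.4062 KB
BDP = 20000000 bits (2500000 bytes)


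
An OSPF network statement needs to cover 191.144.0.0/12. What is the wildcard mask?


Subnet mask: 255.240.0.0
Wildcard = 255.255.255.255 - subnet mask
255 - 255 = 0
255 - 240 = 15
255 - 0 = 255
255 - 0 = 255
Wildcard: 0.15.255.255


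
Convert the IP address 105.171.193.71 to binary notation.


105 = 01101001
171 = 10101011
193 = 11000001
71 = 01000111
Binary: 01101001.10101011.11000001.01000111


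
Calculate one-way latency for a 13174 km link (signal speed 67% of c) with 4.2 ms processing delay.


Speed = 0.67 * 3e5 km/s = 201000 km/s
Propagation delay = 13174 / 201000 = 0.0655 s = 65.5423 ms
Processing delay = 4.2 ms
Total one-way latency = 69.7423 ms


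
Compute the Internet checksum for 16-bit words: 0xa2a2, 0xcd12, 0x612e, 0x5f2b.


Sum all words (with carry folding):
+ 0xa2a2 = 0xa2a2
+ 0xcd12 = 0x6fb5
+ 0x612e = 0xd0e3
+ 0x5f2b = 0x300f
One's complement: ~0x300f
Checksum = 0xcff0


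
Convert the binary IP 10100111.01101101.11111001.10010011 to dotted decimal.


10100111 = 167
01101101 = 109
11111001 = 249
10010011 = 147
IP: 167.109.249.147


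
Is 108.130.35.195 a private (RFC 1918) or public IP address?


RFC 1918 private ranges:
  10.0.0.0/8 (10.0.0.0 - 10.255.255.255)
  172.16.0.0/12 (172.16.0.0 - 172.31.255.255)
  192.168.0.0/16 (192.168.0.0 - 192.168.255.255)
Public (not in any RFC 1918 range)


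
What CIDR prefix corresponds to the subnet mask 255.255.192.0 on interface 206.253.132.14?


Binary: 11111111.11111111.11000000.00000000
Count leading 1s
Prefix: /18


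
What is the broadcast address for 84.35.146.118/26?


Network: 84.35.146.64/26
Host bits = 6
Set all host bits to 1:
Broadcast: 84.35.146.127


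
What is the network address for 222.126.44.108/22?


IP:   11011110.01111110.00101100.01101100
Mask: 11111111.11111111.11111100.00000000
AND operation:
Net:  11011110.01111110.00101100.00000000
Network: 222.126.44.0/22


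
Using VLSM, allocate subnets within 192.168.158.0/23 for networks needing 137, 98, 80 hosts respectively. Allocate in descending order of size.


137 hosts -> /24 (254 usable): 192.168.158.0/24
98 hosts -> /25 (126 usable): 192.168.159.0/25
80 hosts -> /25 (126 usable): 192.168.159.128/25
Allocation: 192.168.158.0/24 (137 hosts, 254 usable); 192.168.159.0/25 (98 hosts, 126 usable); 192.168.159.128/25 (80 hosts, 126 usable)


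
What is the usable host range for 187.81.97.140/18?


Network: 187.81.64.0
Broadcast: 187.81.127.255
First usable = network + 1
Last usable = broadcast - 1
Range: 187.81.64.1 to 187.81.127.254


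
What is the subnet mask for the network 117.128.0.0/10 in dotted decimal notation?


/10 means 10 network bits, 22 host bits
Binary: 11111111110000000000000000000000
Mask: 255.192.0.0


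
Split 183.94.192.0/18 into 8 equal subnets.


New prefix = 18 + 3 = 21
Each subnet has 2048 addresses
  183.94.192.0/21
  183.94.200.0/21
  183.94.208.0/21
  183.94.216.0/21
  183.94.224.0/21
  183.94.232.0/21
  183.94.240.0/21
  183.94.248.0/21
Subnets: 183.94.192.0/21, 183.94.200.0/21, 183.94.208.0/21, 183.94.216.0/21, 183.94.224.0/21, 183.94.232.0/21, 183.94.240.0/21, 183.94.248.0/21


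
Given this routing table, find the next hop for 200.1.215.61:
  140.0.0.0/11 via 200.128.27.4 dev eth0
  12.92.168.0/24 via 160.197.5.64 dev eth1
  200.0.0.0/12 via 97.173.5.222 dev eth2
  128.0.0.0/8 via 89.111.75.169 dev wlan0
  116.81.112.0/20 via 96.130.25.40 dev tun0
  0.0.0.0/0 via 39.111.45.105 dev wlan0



Longest prefix match for 200.1.215.61:
  /11 140.0.0.0: no
  /24 12.92.168.0: no
  /12 200.0.0.0: MATCH
  /8 128.0.0.0: no
  /20 116.81.112.0: no
  /0 0.0.0.0: MATCH
Selected: next-hop 97.173.5.222 via eth2 (matched /12)


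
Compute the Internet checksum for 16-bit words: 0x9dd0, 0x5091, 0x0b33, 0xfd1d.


Sum all words (with carry folding):
+ 0x9dd0 = 0x9dd0
+ 0x5091 = 0xee61
+ 0x0b33 = 0xf994
+ 0xfd1d = 0xf6b2
One's complement: ~0xf6b2
Checksum = 0x094d


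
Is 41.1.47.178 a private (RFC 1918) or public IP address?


RFC 1918 private ranges:
  10.0.0.0/8 (10.0.0.0 - 10.255.255.255)
  172.16.0.0/12 (172.16.0.0 - 172.31.255.255)
  192.168.0.0/16 (192.168.0.0 - 192.168.255.255)
Public (not in any RFC 1918 range)


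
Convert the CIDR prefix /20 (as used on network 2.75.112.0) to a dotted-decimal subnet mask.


/20 means 20 network bits, 12 host bits
Binary: 11111111111111111111000000000000
Mask: 255.255.240.0


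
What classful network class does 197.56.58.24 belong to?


First octet: 197
Binary: 11000101
110xxxxx -> Class C (192-223)
Class C, default mask 255.255.255.0 (/24)


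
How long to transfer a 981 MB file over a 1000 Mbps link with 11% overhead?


Effective throughput = 1000 * (1 - 11/100) = 890 Mbps
File size in Mb = 981 * 8 = 7848 Mb
Time = 7848 / 890
Time = 8.818 seconds


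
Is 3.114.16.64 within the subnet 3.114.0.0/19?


Subnet network: 3.114.0.0
Test IP AND mask: 3.114.0.0
Yes, 3.114.16.64 is in 3.114.0.0/19


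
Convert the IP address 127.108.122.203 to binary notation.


127 = 01111111
108 = 01101100
122 = 01111010
203 = 11001011
Binary: 01111111.01101100.01111010.11001011


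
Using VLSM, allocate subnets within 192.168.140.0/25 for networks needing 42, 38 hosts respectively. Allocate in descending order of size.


42 hosts -> /26 (62 usable): 192.168.140.0/26
38 hosts -> /26 (62 usable): 192.168.140.64/26
Allocation: 192.168.140.0/26 (42 hosts, 62 usable); 192.168.140.64/26 (38 hosts, 62 usable)


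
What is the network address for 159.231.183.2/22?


IP:   10011111.11100111.10110111.00000010
Mask: 11111111.11111111.11111100.00000000
AND operation:
Net:  10011111.11100111.10110100.00000000
Network: 159.231.180.0/22


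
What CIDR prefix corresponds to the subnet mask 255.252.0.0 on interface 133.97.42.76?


Binary: 11111111.11111100.00000000.00000000
Count leading 1s
Prefix: /14


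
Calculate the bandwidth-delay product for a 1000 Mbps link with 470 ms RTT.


BDP = bandwidth * RTT
= 1000 Mbps * 470 ms
= 1000 * 1e6 * 470 / 1000 bits
= 470000000 bits
= 58750000 bytes
= 57373.0469 KB
BDP = 470000000 bits (58750000 bytes)


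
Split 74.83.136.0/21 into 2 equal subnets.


New prefix = 21 + 1 = 22
Each subnet has 1024 addresses
  74.83.136.0/22
  74.83.140.0/22
Subnets: 74.83.136.0/22, 74.83.140.0/22


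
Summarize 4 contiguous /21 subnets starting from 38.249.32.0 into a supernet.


Original prefix: /21
Number of subnets: 4 = 2^2
New prefix = 21 - 2 = 19
Supernet: 38.249.32.0/19


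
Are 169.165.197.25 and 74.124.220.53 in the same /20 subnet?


Mask: 255.255.240.0
169.165.197.25 AND mask = 169.165.192.0
74.124.220.53 AND mask = 74.124.208.0
No, different subnets (169.165.192.0 vs 74.124.208.0)


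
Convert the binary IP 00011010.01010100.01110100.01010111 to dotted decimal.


00011010 = 26
01010100 = 84
01110100 = 116
01010111 = 87
IP: 26.84.116.87


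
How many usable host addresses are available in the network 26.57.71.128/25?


Host bits = 32 - 25 = 7
Total addresses = 2^7 = 128
Usable = total - 2 (network and broadcast)
Usable hosts: 126


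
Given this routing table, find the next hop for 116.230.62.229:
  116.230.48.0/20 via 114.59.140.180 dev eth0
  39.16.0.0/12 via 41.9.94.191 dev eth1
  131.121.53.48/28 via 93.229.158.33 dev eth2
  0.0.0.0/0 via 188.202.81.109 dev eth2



Longest prefix match for 116.230.62.229:
  /20 116.230.48.0: MATCH
  /12 39.16.0.0: no
  /28 131.121.53.48: no
  /0 0.0.0.0: MATCH
Selected: next-hop 114.59.140.180 via eth0 (matched /20)


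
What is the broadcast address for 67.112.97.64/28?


Network: 67.112.97.64/28
Host bits = 4
Set all host bits to 1:
Broadcast: 67.112.97.79


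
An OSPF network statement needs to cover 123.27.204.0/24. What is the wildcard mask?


Subnet mask: 255.255.255.0
Wildcard = 255.255.255.255 - subnet mask
255 - 255 = 0
255 - 255 = 0
255 - 255 = 0
255 - 0 = 255
Wildcard: 0.0.0.255


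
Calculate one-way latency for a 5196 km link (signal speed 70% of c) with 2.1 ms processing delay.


Speed = 0.7 * 3e5 km/s = 210000 km/s
Propagation delay = 5196 / 210000 = 0.0247 s = 24.7429 ms
Processing delay = 2.1 ms
Total one-way latency = 26.8429 ms


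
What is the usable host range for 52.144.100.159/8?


Network: 52.0.0.0
Broadcast: 52.255.255.255
First usable = network + 1
Last usable = broadcast - 1
Range: 52.0.0.1 to 52.255.255.254


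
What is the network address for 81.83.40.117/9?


IP:   01010001.01010011.00101000.01110101
Mask: 11111111.10000000.00000000.00000000
AND operation:
Net:  01010001.00000000.00000000.00000000
Network: 81.0.0.0/9


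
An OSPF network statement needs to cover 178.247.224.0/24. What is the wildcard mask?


Subnet mask: 255.255.255.0
Wildcard = 255.255.255.255 - subnet mask
255 - 255 = 0
255 - 255 = 0
255 - 255 = 0
255 - 0 = 255
Wildcard: 0.0.0.255


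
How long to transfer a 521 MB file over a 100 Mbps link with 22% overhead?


Effective throughput = 100 * (1 - 22/100) = 78 Mbps
File size in Mb = 521 * 8 = 4168 Mb
Time = 4168 / 78
Time = 53.4359 seconds


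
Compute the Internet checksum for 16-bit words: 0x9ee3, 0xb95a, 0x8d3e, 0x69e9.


Sum all words (with carry folding):
+ 0x9ee3 = 0x9ee3
+ 0xb95a = 0x583e
+ 0x8d3e = 0xe57c
+ 0x69e9 = 0x4f66
One's complement: ~0x4f66
Checksum = 0xb099


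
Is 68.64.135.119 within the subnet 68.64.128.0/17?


Subnet network: 68.64.128.0
Test IP AND mask: 68.64.128.0
Yes, 68.64.135.119 is in 68.64.128.0/17


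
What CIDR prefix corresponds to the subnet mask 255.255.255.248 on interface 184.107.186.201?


Binary: 11111111.11111111.11111111.11111000
Count leading 1s
Prefix: /29


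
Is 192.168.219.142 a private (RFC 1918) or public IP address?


RFC 1918 private ranges:
  10.0.0.0/8 (10.0.0.0 - 10.255.255.255)
  172.16.0.0/12 (172.16.0.0 - 172.31.255.255)
  192.168.0.0/16 (192.168.0.0 - 192.168.255.255)
Private (in 192.168.0.0/16)


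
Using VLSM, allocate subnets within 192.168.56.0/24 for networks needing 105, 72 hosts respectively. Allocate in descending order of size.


105 hosts -> /25 (126 usable): 192.168.56.0/25
72 hosts -> /25 (126 usable): 192.168.56.128/25
Allocation: 192.168.56.0/25 (105 hosts, 126 usable); 192.168.56.128/25 (72 hosts, 126 usable)


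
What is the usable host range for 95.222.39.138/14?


Network: 95.220.0.0
Broadcast: 95.223.255.255
First usable = network + 1
Last usable = broadcast - 1
Range: 95.220.0.1 to 95.223.255.254


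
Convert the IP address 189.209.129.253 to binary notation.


189 = 10111101
209 = 11010001
129 = 10000001
253 = 11111101
Binary: 10111101.11010001.10000001.11111101


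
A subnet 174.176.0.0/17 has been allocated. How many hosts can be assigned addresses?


Host bits = 32 - 17 = 15
Total addresses = 2^15 = 32768
Usable = total - 2 (network and broadcast)
Usable hosts: 32766


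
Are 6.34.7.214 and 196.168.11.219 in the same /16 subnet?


Mask: 255.255.0.0
6.34.7.214 AND mask = 6.34.0.0
196.168.11.219 AND mask = 196.168.0.0
No, different subnets (6.34.0.0 vs 196.168.0.0)


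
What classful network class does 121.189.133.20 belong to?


First octet: 121
Binary: 01111001
0xxxxxxx -> Class A (1-126)
Class A, default mask 255.0.0.0 (/8)


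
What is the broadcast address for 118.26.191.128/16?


Network: 118.26.0.0/16
Host bits = 16
Set all host bits to 1:
Broadcast: 118.26.255.255


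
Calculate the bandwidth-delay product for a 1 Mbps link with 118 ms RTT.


BDP = bandwidth * RTT
= 1 Mbps * 118 ms
= 1 * 1e6 * 118 / 1000 bits
= 118000 bits
= 14750 bytes
= 14.4043 KB
BDP = 118000 bits (14750 bytes)


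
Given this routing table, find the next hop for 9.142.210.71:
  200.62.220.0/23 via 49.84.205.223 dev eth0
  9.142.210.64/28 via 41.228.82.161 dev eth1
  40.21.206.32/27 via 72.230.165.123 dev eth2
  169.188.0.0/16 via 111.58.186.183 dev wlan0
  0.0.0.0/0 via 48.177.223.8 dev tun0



Longest prefix match for 9.142.210.71:
  /23 200.62.220.0: no
  /28 9.142.210.64: MATCH
  /27 40.21.206.32: no
  /16 169.188.0.0: no
  /0 0.0.0.0: MATCH
Selected: next-hop 41.228.82.161 via eth1 (matched /28)


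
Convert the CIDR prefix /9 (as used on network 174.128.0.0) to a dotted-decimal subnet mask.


/9 means 9 network bits, 23 host bits
Binary: 11111111100000000000000000000000
Mask: 255.128.0.0


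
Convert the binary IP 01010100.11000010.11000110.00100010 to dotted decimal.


01010100 = 84
11000010 = 194
11000110 = 198
00100010 = 34
IP: 84.194.198.34


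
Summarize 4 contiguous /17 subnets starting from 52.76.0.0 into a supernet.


Original prefix: /17
Number of subnets: 4 = 2^2
New prefix = 17 - 2 = 15
Supernet: 52.76.0.0/15


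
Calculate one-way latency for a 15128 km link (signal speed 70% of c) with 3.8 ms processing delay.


Speed = 0.7 * 3e5 km/s = 210000 km/s
Propagation delay = 15128 / 210000 = 0.072 s = 72.0381 ms
Processing delay = 3.8 ms
Total one-way latency = 75.8381 ms


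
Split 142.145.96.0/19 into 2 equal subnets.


New prefix = 19 + 1 = 20
Each subnet has 4096 addresses
  142.145.96.0/20
  142.145.112.0/20
Subnets: 142.145.96.0/20, 142.145.112.0/20


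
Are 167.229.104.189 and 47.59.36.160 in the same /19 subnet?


Mask: 255.255.224.0
167.229.104.189 AND mask = 167.229.96.0
47.59.36.160 AND mask = 47.59.32.0
No, different subnets (167.229.96.0 vs 47.59.32.0)


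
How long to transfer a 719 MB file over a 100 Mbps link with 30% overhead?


Effective throughput = 100 * (1 - 30/100) = 70 Mbps
File size in Mb = 719 * 8 = 5752 Mb
Time = 5752 / 70
Time = 82.1714 seconds


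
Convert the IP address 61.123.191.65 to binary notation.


61 = 00111101
123 = 01111011
191 = 10111111
65 = 01000001
Binary: 00111101.01111011.10111111.01000001


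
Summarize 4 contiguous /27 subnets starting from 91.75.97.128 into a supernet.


Original prefix: /27
Number of subnets: 4 = 2^2
New prefix = 27 - 2 = 25
Supernet: 91.75.97.128/25


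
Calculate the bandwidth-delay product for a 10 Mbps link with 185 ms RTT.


BDP = bandwidth * RTT
= 10 Mbps * 185 ms
= 10 * 1e6 * 185 / 1000 bits
= 1850000 bits
= 231250 bytes
= 225.8301 KB
BDP = 1850000 bits (231250 bytes)


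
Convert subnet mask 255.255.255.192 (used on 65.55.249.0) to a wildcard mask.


Subnet mask: 255.255.255.192
Wildcard = 255.255.255.255 - subnet mask
255 - 255 = 0
255 - 255 = 0
255 - 255 = 0
255 - 192 = 63
Wildcard: 0.0.0.63
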